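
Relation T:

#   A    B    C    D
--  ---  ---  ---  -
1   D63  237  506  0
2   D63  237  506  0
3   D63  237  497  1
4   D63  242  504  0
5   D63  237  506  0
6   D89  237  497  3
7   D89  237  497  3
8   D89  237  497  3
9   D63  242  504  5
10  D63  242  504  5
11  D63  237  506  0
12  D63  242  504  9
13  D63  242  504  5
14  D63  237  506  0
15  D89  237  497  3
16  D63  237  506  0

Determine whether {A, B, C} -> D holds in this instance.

(A=D63, B=237, C=506): rows 1, 2, 5, 11, 14, 16 → D = 0, 0, 0, 0, 0, 0 ✓
(A=D63, B=237, C=497): row 3 → D = 1 ✓
(A=D63, B=242, C=504): rows 4, 9, 10, 12, 13 → D takes values {0, 5, 9} — violation
(A=D89, B=237, C=497): rows 6, 7, 8, 15 → D = 3, 3, 3, 3 ✓
Two rows agree on {A, B, C} but differ on D, so {A, B, C} -> D does not hold.

No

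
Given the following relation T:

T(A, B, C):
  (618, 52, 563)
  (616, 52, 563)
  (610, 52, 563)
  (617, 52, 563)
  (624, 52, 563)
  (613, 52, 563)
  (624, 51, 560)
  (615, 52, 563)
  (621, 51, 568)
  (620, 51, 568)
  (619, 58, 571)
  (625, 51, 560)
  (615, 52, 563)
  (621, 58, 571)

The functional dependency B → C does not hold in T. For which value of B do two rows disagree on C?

51

B=52: 8 rows → C = 563, 563, 563, 563, 563, 563, 563, 563 ✓
B=51: 4 rows → C takes values {560, 568} — violation
B=58: 2 rows → C = 571, 571 ✓
The only B value with inconsistent C is B=51.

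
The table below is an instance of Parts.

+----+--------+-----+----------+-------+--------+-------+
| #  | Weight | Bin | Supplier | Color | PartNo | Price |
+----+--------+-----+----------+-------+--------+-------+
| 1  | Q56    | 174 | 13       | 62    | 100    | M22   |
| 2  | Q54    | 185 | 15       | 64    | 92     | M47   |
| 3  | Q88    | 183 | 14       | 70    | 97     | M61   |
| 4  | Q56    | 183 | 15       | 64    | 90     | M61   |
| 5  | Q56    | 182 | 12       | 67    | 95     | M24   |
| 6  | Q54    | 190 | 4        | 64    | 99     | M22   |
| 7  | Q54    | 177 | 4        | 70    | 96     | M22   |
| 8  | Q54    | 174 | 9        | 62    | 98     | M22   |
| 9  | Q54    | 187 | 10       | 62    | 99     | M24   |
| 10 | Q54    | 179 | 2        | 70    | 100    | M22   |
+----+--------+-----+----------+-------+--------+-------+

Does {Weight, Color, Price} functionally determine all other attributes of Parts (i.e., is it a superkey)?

No

Rows 7 and 10 have the same {Weight, Color, Price} value (Weight=Q54, Color=70, Price=M22) but are distinct tuples, so {Weight, Color, Price} does not determine every attribute — not a superkey.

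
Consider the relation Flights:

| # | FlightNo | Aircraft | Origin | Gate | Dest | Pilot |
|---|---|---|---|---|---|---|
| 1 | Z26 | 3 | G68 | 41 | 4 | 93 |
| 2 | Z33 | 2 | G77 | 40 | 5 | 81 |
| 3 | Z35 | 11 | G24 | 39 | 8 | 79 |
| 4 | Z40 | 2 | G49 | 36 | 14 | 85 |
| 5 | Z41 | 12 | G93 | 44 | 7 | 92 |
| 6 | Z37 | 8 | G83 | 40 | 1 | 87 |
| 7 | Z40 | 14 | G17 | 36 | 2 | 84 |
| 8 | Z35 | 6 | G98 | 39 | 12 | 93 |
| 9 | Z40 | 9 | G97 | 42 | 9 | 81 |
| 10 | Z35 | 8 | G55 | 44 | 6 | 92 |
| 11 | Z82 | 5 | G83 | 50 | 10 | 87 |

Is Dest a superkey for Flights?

Yes

All 11 rows have distinct Dest values, so Dest → (all attributes) holds and Dest is a superkey.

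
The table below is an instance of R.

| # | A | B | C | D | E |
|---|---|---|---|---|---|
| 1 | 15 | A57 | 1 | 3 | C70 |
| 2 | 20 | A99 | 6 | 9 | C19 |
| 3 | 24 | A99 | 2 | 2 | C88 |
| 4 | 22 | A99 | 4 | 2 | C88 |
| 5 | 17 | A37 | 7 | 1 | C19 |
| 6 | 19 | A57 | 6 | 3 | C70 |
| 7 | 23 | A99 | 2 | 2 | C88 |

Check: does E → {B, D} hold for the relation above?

No

E=C70: rows 1, 6 → {B,D} = (A57, 3), (A57, 3) ✓
E=C19: rows 2, 5 → {B,D} takes values {(A99, 9), (A37, 1)} — violation
E=C88: rows 3, 4, 7 → {B,D} = (A99, 2), (A99, 2), (A99, 2) ✓
Two rows agree on E but differ on {B, D}, so E → {B, D} does not hold.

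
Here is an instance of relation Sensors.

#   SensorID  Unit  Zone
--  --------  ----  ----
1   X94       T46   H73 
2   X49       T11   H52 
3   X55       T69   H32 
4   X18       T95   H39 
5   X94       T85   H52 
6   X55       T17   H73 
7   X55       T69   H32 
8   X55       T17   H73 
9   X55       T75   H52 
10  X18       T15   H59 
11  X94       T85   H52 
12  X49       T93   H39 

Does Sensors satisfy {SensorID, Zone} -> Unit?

(SensorID=X94, Zone=H73): row 1 → Unit = T46 ✓
(SensorID=X49, Zone=H52): row 2 → Unit = T11 ✓
(SensorID=X55, Zone=H32): rows 3, 7 → Unit = T69, T69 ✓
(SensorID=X18, Zone=H39): row 4 → Unit = T95 ✓
(SensorID=X94, Zone=H52): rows 5, 11 → Unit = T85, T85 ✓
(SensorID=X55, Zone=H73): rows 6, 8 → Unit = T17, T17 ✓
(SensorID=X55, Zone=H52): row 9 → Unit = T75 ✓
(SensorID=X18, Zone=H59): row 10 → Unit = T15 ✓
(SensorID=X49, Zone=H39): row 12 → Unit = T93 ✓
Every {SensorID, Zone} value is associated with a single Unit value, so {SensorID, Zone} -> Unit holds.

Yes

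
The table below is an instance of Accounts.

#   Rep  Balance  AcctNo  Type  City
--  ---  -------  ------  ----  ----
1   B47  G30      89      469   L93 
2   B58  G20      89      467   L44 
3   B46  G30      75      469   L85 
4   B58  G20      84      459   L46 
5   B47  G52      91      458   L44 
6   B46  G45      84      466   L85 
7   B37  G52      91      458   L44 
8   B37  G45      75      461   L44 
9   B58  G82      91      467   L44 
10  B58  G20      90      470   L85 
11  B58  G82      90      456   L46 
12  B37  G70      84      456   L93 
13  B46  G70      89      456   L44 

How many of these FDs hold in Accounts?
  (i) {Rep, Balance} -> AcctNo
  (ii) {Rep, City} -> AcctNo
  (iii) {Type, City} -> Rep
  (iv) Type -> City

0

(i) {Rep, Balance} -> AcctNo: (Rep=B58, Balance=G20): rows 2, 4, 10 → AcctNo takes values {89, 84, 90} — violation; (Rep=B58, Balance=G82): rows 9, 11 → AcctNo takes values {91, 90} — violation — fails.
(ii) {Rep, City} -> AcctNo: (Rep=B58, City=L44): rows 2, 9 → AcctNo takes values {89, 91} — violation; (Rep=B46, City=L85): rows 3, 6 → AcctNo takes values {75, 84} — violation; (Rep=B58, City=L46): rows 4, 11 → AcctNo takes values {84, 90} — violation; (Rep=B37, City=L44): rows 7, 8 → AcctNo takes values {91, 75} — violation — fails.
(iii) {Type, City} -> Rep: (Type=458, City=L44): rows 5, 7 → Rep takes values {B47, B37} — violation — fails.
(iv) Type -> City: Type=469: rows 1, 3 → City takes values {L93, L85} — violation; Type=456: rows 11, 12, 13 → City takes values {L46, L93, L44} — violation — fails.
None of the 4 dependencies hold.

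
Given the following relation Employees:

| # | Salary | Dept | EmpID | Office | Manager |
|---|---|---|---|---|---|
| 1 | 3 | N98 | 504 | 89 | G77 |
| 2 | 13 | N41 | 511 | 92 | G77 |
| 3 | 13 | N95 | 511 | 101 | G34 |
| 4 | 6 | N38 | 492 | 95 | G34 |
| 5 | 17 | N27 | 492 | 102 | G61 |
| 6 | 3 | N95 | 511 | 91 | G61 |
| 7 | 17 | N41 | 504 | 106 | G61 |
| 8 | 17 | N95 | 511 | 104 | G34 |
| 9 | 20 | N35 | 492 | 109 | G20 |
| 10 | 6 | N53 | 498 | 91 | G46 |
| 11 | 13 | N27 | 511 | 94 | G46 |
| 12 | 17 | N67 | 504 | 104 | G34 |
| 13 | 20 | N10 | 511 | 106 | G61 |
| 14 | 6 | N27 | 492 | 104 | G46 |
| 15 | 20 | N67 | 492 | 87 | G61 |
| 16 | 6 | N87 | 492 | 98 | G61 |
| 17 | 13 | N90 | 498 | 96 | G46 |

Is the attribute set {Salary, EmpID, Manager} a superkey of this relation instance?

Yes

All 17 rows have distinct {Salary, EmpID, Manager} values, so {Salary, EmpID, Manager} → (all attributes) holds and {Salary, EmpID, Manager} is a superkey.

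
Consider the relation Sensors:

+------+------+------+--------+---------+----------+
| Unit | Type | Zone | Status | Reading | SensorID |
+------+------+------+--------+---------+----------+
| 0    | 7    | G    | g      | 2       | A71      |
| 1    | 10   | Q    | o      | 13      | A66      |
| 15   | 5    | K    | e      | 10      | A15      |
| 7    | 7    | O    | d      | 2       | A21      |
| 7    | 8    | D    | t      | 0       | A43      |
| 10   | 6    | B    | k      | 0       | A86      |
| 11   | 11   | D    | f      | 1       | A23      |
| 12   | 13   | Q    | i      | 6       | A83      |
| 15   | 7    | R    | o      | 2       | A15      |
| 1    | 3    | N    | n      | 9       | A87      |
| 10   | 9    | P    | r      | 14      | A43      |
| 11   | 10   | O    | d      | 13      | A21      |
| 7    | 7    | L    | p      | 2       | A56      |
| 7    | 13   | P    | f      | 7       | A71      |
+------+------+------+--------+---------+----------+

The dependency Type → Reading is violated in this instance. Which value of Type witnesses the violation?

13

Type=7: 4 rows → Reading = 2, 2, 2, 2 ✓
Type=10: 2 rows → Reading = 13, 13 ✓
Type=5: 1 row → Reading = 10 ✓
Type=8: 1 row → Reading = 0 ✓
Type=6: 1 row → Reading = 0 ✓
Type=11: 1 row → Reading = 1 ✓
Type=13: 2 rows → Reading takes values {6, 7} — violation
Type=3: 1 row → Reading = 9 ✓
Type=9: 1 row → Reading = 14 ✓
The only Type value with inconsistent Reading is Type=13.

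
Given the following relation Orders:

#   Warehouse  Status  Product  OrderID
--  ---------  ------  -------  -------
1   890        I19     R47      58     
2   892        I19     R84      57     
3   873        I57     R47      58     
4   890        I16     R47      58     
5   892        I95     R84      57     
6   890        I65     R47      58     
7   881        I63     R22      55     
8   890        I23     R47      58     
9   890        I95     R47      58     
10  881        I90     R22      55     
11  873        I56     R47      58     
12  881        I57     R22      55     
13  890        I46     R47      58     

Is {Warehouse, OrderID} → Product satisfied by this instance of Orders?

(Warehouse=890, OrderID=58): rows 1, 4, 6, 8, 9, 13 → Product = R47, R47, R47, R47, R47, R47 ✓
(Warehouse=892, OrderID=57): rows 2, 5 → Product = R84, R84 ✓
(Warehouse=873, OrderID=58): rows 3, 11 → Product = R47, R47 ✓
(Warehouse=881, OrderID=55): rows 7, 10, 12 → Product = R22, R22, R22 ✓
Every {Warehouse, OrderID} value is associated with a single Product value, so {Warehouse, OrderID} → Product holds.

Yes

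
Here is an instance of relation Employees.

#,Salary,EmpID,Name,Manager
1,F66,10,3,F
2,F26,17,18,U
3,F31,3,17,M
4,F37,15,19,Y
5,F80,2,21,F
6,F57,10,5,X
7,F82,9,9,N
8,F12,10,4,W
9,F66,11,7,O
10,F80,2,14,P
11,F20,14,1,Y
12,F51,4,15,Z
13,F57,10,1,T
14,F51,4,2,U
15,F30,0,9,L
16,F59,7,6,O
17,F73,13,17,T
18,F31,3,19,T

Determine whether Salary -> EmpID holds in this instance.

No

Salary=F66: rows 1, 9 → EmpID takes values {10, 11} — violation
Salary=F26: row 2 → EmpID = 17 ✓
Salary=F31: rows 3, 18 → EmpID = 3, 3 ✓
Salary=F37: row 4 → EmpID = 15 ✓
Salary=F80: rows 5, 10 → EmpID = 2, 2 ✓
Salary=F57: rows 6, 13 → EmpID = 10, 10 ✓
Salary=F82: row 7 → EmpID = 9 ✓
Salary=F12: row 8 → EmpID = 10 ✓
Salary=F20: row 11 → EmpID = 14 ✓
Salary=F51: rows 12, 14 → EmpID = 4, 4 ✓
Salary=F30: row 15 → EmpID = 0 ✓
Salary=F59: row 16 → EmpID = 7 ✓
Salary=F73: row 17 → EmpID = 13 ✓
Two rows agree on Salary but differ on EmpID, so Salary -> EmpID does not hold.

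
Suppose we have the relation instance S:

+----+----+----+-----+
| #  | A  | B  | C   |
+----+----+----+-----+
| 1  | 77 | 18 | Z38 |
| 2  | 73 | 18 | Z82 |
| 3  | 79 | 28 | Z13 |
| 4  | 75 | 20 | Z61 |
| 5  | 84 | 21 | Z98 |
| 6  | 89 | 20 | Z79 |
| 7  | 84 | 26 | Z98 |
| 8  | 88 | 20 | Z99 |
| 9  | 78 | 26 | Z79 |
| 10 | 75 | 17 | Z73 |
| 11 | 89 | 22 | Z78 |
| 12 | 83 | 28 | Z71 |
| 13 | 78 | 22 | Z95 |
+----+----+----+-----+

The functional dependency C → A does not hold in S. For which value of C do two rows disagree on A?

Z79

C=Z38: row 1 → A = 77 ✓
C=Z82: row 2 → A = 73 ✓
C=Z13: row 3 → A = 79 ✓
C=Z61: row 4 → A = 75 ✓
C=Z98: rows 5, 7 → A = 84, 84 ✓
C=Z79: rows 6, 9 → A takes values {89, 78} — violation
C=Z99: row 8 → A = 88 ✓
C=Z73: row 10 → A = 75 ✓
C=Z78: row 11 → A = 89 ✓
C=Z71: row 12 → A = 83 ✓
C=Z95: row 13 → A = 78 ✓
The only C value with inconsistent A is C=Z79.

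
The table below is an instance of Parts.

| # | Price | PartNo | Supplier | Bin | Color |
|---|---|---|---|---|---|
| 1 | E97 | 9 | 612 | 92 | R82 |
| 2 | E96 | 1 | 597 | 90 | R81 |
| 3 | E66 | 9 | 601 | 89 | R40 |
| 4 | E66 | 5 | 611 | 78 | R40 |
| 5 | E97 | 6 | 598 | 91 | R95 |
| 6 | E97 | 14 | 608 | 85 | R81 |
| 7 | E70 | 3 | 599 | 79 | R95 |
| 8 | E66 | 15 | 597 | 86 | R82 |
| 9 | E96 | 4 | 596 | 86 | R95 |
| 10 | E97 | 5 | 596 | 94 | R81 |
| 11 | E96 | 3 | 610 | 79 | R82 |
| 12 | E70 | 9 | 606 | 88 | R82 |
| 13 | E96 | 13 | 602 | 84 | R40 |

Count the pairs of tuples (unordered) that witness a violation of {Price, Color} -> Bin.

(Price=E66, Color=R40): violating pairs (3,4) — 1 pair.
(Price=E97, Color=R81): violating pairs (6,10) — 1 pair.

2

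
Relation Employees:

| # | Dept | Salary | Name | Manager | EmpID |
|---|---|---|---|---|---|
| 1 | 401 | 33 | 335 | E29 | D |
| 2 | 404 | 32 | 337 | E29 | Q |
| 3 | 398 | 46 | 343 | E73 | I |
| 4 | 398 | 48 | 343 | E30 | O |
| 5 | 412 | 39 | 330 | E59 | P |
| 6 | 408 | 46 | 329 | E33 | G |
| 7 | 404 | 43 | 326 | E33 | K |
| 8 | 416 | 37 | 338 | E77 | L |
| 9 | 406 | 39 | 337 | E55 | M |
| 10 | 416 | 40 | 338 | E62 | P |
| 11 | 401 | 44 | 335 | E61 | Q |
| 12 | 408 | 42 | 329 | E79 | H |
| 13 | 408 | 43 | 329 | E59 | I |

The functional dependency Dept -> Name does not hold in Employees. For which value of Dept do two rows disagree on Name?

Dept=401: rows 1, 11 → Name = 335, 335 ✓
Dept=404: rows 2, 7 → Name takes values {337, 326} — violation
Dept=398: rows 3, 4 → Name = 343, 343 ✓
Dept=412: row 5 → Name = 330 ✓
Dept=408: rows 6, 12, 13 → Name = 329, 329, 329 ✓
Dept=416: rows 8, 10 → Name = 338, 338 ✓
Dept=406: row 9 → Name = 337 ✓
The only Dept value with inconsistent Name is Dept=404.

404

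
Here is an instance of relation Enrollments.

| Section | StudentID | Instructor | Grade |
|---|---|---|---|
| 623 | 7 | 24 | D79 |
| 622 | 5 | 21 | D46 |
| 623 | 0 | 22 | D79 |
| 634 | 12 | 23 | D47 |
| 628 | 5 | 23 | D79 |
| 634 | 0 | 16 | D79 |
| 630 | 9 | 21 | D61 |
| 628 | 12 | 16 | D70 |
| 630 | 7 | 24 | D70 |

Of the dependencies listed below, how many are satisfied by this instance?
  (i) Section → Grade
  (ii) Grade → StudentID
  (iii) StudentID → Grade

0

(i) Section → Grade: Section=634: 2 rows → Grade takes values {D47, D79} — violation; Section=628: 2 rows → Grade takes values {D79, D70} — violation; Section=630: 2 rows → Grade takes values {D61, D70} — violation — fails.
(ii) Grade → StudentID: Grade=D79: 4 rows → StudentID takes values {7, 0, 5} — violation; Grade=D70: 2 rows → StudentID takes values {12, 7} — violation — fails.
(iii) StudentID → Grade: StudentID=7: 2 rows → Grade takes values {D79, D70} — violation; StudentID=5: 2 rows → Grade takes values {D46, D79} — violation; StudentID=12: 2 rows → Grade takes values {D47, D70} — violation — fails.
None of the 3 dependencies hold.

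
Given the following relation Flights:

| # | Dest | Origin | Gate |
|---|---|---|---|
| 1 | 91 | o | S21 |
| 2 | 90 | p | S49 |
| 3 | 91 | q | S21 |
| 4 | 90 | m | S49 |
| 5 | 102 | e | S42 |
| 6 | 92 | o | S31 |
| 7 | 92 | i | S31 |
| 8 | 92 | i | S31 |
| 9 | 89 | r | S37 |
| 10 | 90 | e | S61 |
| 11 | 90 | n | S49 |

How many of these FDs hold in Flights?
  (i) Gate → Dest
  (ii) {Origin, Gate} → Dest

2

(i) Gate → Dest: every LHS value maps to a single RHS value — holds.
(ii) {Origin, Gate} → Dest: every LHS value maps to a single RHS value — holds.
2 of the 2 dependencies hold.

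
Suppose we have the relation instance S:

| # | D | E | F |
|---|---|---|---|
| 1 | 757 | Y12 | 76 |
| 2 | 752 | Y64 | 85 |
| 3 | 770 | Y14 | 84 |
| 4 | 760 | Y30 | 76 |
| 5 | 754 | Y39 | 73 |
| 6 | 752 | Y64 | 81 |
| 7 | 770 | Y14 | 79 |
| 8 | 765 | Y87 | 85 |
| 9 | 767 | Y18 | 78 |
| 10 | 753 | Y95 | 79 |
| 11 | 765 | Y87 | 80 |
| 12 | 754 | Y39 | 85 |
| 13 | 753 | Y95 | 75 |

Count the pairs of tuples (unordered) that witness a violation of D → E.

0

D=752: all 2 rows agree on E — 0 pairs.
D=770: all 2 rows agree on E — 0 pairs.
D=754: all 2 rows agree on E — 0 pairs.
D=765: all 2 rows agree on E — 0 pairs.
D=753: all 2 rows agree on E — 0 pairs.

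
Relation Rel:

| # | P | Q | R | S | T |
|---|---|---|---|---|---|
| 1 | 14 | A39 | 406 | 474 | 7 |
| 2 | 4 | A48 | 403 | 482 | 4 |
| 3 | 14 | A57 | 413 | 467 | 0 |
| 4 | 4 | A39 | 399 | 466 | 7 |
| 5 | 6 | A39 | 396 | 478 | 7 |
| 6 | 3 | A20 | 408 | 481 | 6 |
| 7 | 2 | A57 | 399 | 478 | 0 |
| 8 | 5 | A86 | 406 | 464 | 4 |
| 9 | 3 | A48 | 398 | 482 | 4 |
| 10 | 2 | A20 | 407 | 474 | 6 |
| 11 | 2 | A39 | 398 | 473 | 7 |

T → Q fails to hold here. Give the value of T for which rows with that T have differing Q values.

T=7: rows 1, 4, 5, 11 → Q = A39, A39, A39, A39 ✓
T=4: rows 2, 8, 9 → Q takes values {A48, A86} — violation
T=0: rows 3, 7 → Q = A57, A57 ✓
T=6: rows 6, 10 → Q = A20, A20 ✓
The only T value with inconsistent Q is T=4.

4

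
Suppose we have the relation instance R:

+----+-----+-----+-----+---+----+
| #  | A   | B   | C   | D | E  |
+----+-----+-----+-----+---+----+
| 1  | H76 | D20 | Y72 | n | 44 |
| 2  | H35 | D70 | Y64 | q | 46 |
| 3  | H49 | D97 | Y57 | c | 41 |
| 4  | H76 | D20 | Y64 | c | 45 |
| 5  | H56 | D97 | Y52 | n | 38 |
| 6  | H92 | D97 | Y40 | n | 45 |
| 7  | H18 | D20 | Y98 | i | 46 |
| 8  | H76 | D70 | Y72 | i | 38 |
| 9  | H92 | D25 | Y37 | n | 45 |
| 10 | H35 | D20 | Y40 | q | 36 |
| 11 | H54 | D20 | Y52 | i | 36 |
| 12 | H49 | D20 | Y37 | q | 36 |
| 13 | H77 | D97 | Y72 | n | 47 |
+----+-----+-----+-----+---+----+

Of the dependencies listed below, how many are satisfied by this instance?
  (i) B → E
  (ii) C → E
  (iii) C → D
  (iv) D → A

0

(i) B → E: B=D20: rows 1, 4, 7, 10, 11, 12 → E takes values {44, 45, 46, 36} — violation; B=D70: rows 2, 8 → E takes values {46, 38} — violation; B=D97: rows 3, 5, 6, 13 → E takes values {41, 38, 45, 47} — violation — fails.
(ii) C → E: C=Y72: rows 1, 8, 13 → E takes values {44, 38, 47} — violation; C=Y64: rows 2, 4 → E takes values {46, 45} — violation; C=Y52: rows 5, 11 → E takes values {38, 36} — violation; C=Y40: rows 6, 10 → E takes values {45, 36} — violation; C=Y37: rows 9, 12 → E takes values {45, 36} — violation — fails.
(iii) C → D: C=Y72: rows 1, 8, 13 → D takes values {n, i} — violation; C=Y64: rows 2, 4 → D takes values {q, c} — violation; C=Y52: rows 5, 11 → D takes values {n, i} — violation; C=Y40: rows 6, 10 → D takes values {n, q} — violation; C=Y37: rows 9, 12 → D takes values {n, q} — violation — fails.
(iv) D → A: D=n: rows 1, 5, 6, 9, 13 → A takes values {H76, H56, H92, H77} — violation; D=q: rows 2, 10, 12 → A takes values {H35, H49} — violation; D=c: rows 3, 4 → A takes values {H49, H76} — violation; D=i: rows 7, 8, 11 → A takes values {H18, H76, H54} — violation — fails.
None of the 4 dependencies hold.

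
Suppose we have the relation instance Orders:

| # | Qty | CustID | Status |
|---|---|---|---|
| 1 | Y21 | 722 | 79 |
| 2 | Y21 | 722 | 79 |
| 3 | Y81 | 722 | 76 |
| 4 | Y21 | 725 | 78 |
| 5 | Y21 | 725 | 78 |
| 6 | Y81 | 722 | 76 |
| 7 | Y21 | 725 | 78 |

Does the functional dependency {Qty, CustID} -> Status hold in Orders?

Yes

(Qty=Y21, CustID=722): rows 1, 2 → Status = 79, 79 ✓
(Qty=Y81, CustID=722): rows 3, 6 → Status = 76, 76 ✓
(Qty=Y21, CustID=725): rows 4, 5, 7 → Status = 78, 78, 78 ✓
Every {Qty, CustID} value is associated with a single Status value, so {Qty, CustID} -> Status holds.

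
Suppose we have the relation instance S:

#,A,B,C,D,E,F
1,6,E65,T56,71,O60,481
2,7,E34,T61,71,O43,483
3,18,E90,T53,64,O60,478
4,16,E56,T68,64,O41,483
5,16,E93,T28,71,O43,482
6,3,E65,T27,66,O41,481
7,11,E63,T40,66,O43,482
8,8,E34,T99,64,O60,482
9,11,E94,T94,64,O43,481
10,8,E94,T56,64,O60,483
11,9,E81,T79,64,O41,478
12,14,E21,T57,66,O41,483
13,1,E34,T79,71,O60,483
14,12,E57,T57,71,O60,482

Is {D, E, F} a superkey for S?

Yes

All 14 rows have distinct {D, E, F} values, so {D, E, F} → (all attributes) holds and {D, E, F} is a superkey.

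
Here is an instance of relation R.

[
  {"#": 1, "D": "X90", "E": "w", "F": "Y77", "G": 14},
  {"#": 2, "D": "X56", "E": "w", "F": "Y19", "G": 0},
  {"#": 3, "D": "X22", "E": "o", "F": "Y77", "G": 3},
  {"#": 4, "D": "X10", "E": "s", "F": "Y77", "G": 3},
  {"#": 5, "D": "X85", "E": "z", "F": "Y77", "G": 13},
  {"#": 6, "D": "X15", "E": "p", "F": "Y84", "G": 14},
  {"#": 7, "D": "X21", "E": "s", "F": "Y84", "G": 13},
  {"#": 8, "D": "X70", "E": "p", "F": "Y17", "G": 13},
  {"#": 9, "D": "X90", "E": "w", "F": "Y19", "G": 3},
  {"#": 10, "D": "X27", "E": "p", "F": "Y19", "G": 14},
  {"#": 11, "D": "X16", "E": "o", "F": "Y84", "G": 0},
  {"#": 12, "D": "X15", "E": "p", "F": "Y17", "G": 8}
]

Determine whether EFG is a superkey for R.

All 12 rows have distinct EFG values, so EFG → (all attributes) holds and EFG is a superkey.

Yes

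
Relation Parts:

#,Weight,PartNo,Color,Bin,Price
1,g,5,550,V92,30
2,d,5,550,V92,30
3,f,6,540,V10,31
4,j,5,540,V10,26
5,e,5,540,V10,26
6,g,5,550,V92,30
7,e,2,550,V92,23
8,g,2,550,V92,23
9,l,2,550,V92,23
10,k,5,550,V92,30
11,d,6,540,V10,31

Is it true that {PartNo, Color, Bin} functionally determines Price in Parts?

(PartNo=5, Color=550, Bin=V92): rows 1, 2, 6, 10 → Price = 30, 30, 30, 30 ✓
(PartNo=6, Color=540, Bin=V10): rows 3, 11 → Price = 31, 31 ✓
(PartNo=5, Color=540, Bin=V10): rows 4, 5 → Price = 26, 26 ✓
(PartNo=2, Color=550, Bin=V92): rows 7, 8, 9 → Price = 23, 23, 23 ✓
Every {PartNo, Color, Bin} value is associated with a single Price value, so {PartNo, Color, Bin} -> Price holds.

Yes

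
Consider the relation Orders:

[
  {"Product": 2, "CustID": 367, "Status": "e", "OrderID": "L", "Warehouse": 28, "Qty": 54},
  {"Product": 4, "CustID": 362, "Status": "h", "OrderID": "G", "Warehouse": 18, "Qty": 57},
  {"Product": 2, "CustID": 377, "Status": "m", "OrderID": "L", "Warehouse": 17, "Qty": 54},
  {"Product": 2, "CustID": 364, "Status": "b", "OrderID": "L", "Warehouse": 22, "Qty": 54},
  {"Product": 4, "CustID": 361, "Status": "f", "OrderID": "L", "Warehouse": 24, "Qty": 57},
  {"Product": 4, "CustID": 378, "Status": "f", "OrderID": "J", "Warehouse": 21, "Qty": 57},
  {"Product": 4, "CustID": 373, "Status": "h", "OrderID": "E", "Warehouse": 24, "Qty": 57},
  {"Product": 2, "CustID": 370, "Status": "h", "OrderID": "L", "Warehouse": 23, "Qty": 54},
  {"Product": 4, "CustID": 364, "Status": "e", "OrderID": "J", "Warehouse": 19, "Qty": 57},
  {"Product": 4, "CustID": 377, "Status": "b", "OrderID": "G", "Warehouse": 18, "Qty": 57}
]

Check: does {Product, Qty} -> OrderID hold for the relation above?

No

(Product=2, Qty=54): 4 rows → OrderID = L, L, L, L ✓
(Product=4, Qty=57): 6 rows → OrderID takes values {G, L, J, E} — violation
Two rows agree on {Product, Qty} but differ on OrderID, so {Product, Qty} -> OrderID does not hold.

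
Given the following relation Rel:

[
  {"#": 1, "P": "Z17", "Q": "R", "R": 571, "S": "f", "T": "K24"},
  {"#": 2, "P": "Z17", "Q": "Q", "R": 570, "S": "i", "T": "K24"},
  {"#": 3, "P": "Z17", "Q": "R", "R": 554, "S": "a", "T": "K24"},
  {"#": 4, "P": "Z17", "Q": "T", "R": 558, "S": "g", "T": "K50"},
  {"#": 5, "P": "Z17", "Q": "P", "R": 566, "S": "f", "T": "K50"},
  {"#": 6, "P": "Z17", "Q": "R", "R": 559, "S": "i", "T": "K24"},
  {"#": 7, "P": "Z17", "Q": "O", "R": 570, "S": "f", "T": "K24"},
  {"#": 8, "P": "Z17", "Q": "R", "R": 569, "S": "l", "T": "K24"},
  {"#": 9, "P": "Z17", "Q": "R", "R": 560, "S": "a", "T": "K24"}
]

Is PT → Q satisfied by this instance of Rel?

(P=Z17, T=K24): rows 1, 2, 3, 6, 7, 8, 9 → Q takes values {R, Q, O} — violation
(P=Z17, T=K50): rows 4, 5 → Q takes values {T, P} — violation
Two rows agree on PT but differ on Q, so PT → Q does not hold.

No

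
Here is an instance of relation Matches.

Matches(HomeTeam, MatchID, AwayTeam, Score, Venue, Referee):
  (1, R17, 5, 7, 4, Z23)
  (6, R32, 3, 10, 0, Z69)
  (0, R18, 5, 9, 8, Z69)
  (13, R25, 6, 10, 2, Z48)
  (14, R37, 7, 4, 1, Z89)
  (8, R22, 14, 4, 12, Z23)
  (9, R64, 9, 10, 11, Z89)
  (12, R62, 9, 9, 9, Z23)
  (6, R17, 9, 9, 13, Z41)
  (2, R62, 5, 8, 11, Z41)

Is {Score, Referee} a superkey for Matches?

All 10 rows have distinct {Score, Referee} values, so {Score, Referee} → (all attributes) holds and {Score, Referee} is a superkey.

Yes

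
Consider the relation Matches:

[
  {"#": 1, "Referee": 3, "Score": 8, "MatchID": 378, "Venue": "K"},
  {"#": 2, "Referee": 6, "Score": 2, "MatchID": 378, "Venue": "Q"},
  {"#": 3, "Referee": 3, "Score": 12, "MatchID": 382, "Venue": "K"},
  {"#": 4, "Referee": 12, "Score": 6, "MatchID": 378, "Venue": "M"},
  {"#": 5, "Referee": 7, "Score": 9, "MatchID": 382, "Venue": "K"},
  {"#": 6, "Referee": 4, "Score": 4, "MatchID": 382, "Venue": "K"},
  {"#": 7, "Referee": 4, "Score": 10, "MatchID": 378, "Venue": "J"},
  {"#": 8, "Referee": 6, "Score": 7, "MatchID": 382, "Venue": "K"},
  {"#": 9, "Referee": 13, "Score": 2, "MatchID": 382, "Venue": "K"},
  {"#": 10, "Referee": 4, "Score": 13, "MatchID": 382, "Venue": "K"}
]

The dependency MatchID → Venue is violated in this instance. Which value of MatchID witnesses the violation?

MatchID=378: rows 1, 2, 4, 7 → Venue takes values {K, Q, M, J} — violation
MatchID=382: rows 3, 5, 6, 8, 9, 10 → Venue = K, K, K, K, K, K ✓
The only MatchID value with inconsistent Venue is MatchID=378.

378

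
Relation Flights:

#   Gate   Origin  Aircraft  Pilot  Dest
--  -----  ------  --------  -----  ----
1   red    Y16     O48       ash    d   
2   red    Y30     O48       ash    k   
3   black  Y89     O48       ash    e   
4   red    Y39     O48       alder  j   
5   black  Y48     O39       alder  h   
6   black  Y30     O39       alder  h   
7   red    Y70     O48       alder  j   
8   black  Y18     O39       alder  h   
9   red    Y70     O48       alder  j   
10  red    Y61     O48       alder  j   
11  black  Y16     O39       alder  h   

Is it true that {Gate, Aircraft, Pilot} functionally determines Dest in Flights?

(Gate=red, Aircraft=O48, Pilot=ash): rows 1, 2 → Dest takes values {d, k} — violation
(Gate=black, Aircraft=O48, Pilot=ash): row 3 → Dest = e ✓
(Gate=red, Aircraft=O48, Pilot=alder): rows 4, 7, 9, 10 → Dest = j, j, j, j ✓
(Gate=black, Aircraft=O39, Pilot=alder): rows 5, 6, 8, 11 → Dest = h, h, h, h ✓
Two rows agree on {Gate, Aircraft, Pilot} but differ on Dest, so {Gate, Aircraft, Pilot} → Dest does not hold.

No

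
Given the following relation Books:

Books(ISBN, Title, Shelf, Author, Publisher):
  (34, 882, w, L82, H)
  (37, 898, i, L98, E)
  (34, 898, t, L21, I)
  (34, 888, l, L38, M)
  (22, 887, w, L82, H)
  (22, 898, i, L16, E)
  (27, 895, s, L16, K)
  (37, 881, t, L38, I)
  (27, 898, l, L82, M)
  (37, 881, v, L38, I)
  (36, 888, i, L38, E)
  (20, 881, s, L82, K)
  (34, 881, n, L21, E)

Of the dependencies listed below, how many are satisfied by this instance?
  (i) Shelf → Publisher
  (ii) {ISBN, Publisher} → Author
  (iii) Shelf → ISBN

(i) Shelf → Publisher: every LHS value maps to a single RHS value — holds.
(ii) {ISBN, Publisher} → Author: every LHS value maps to a single RHS value — holds.
(iii) Shelf → ISBN: Shelf=w: 2 rows → ISBN takes values {34, 22} — violation; Shelf=i: 3 rows → ISBN takes values {37, 22, 36} — violation; Shelf=t: 2 rows → ISBN takes values {34, 37} — violation; Shelf=l: 2 rows → ISBN takes values {34, 27} — violation; Shelf=s: 2 rows → ISBN takes values {27, 20} — violation — fails.
2 of the 3 dependencies hold.

2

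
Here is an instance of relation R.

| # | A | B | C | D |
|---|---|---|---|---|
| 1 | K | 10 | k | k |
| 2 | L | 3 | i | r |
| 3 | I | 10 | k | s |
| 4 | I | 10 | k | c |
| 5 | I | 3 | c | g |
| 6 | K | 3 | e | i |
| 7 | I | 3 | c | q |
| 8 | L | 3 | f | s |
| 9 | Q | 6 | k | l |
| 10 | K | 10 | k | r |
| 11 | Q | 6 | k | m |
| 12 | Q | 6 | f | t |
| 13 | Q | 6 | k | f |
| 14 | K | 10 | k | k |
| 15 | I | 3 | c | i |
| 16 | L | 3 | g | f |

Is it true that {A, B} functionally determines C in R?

No

(A=K, B=10): rows 1, 10, 14 → C = k, k, k ✓
(A=L, B=3): rows 2, 8, 16 → C takes values {i, f, g} — violation
(A=I, B=10): rows 3, 4 → C = k, k ✓
(A=I, B=3): rows 5, 7, 15 → C = c, c, c ✓
(A=K, B=3): row 6 → C = e ✓
(A=Q, B=6): rows 9, 11, 12, 13 → C takes values {k, f} — violation
Two rows agree on {A, B} but differ on C, so {A, B} -> C does not hold.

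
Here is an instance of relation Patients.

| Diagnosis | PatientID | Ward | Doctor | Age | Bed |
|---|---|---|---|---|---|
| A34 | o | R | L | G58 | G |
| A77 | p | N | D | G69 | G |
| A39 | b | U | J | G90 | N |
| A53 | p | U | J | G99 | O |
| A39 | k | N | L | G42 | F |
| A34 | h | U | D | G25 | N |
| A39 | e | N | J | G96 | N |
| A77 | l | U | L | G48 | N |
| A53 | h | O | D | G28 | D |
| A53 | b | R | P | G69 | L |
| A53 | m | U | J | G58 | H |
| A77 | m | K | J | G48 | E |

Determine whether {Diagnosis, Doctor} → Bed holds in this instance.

No

(Diagnosis=A34, Doctor=L): 1 row → Bed = G ✓
(Diagnosis=A77, Doctor=D): 1 row → Bed = G ✓
(Diagnosis=A39, Doctor=J): 2 rows → Bed = N, N ✓
(Diagnosis=A53, Doctor=J): 2 rows → Bed takes values {O, H} — violation
(Diagnosis=A39, Doctor=L): 1 row → Bed = F ✓
(Diagnosis=A34, Doctor=D): 1 row → Bed = N ✓
(Diagnosis=A77, Doctor=L): 1 row → Bed = N ✓
(Diagnosis=A53, Doctor=D): 1 row → Bed = D ✓
(Diagnosis=A53, Doctor=P): 1 row → Bed = L ✓
(Diagnosis=A77, Doctor=J): 1 row → Bed = E ✓
Two rows agree on {Diagnosis, Doctor} but differ on Bed, so {Diagnosis, Doctor} → Bed does not hold.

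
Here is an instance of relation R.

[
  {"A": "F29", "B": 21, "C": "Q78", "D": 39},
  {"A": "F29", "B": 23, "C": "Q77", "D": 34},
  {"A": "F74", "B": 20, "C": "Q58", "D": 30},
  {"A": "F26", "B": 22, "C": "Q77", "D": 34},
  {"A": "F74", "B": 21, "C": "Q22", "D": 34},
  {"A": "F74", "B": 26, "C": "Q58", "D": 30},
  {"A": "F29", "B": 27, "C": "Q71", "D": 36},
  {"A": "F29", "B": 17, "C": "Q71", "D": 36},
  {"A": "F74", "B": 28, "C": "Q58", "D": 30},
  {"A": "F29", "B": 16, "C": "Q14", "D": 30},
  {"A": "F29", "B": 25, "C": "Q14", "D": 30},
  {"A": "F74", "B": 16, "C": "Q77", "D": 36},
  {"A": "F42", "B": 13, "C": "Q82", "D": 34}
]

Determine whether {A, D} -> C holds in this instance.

(A=F29, D=39): 1 row → C = Q78 ✓
(A=F29, D=34): 1 row → C = Q77 ✓
(A=F74, D=30): 3 rows → C = Q58, Q58, Q58 ✓
(A=F26, D=34): 1 row → C = Q77 ✓
(A=F74, D=34): 1 row → C = Q22 ✓
(A=F29, D=36): 2 rows → C = Q71, Q71 ✓
(A=F29, D=30): 2 rows → C = Q14, Q14 ✓
(A=F74, D=36): 1 row → C = Q77 ✓
(A=F42, D=34): 1 row → C = Q82 ✓
Every {A, D} value is associated with a single C value, so {A, D} -> C holds.

Yes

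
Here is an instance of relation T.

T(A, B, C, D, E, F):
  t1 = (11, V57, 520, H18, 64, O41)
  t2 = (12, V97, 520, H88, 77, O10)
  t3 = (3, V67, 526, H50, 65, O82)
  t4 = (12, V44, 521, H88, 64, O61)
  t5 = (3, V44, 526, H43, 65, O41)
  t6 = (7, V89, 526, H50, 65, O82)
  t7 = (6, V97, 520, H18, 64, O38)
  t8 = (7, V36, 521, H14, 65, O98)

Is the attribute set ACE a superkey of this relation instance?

Rows 3 and 5 have the same ACE value (A=3, C=526, E=65) but are distinct tuples, so ACE does not determine every attribute — not a superkey.

No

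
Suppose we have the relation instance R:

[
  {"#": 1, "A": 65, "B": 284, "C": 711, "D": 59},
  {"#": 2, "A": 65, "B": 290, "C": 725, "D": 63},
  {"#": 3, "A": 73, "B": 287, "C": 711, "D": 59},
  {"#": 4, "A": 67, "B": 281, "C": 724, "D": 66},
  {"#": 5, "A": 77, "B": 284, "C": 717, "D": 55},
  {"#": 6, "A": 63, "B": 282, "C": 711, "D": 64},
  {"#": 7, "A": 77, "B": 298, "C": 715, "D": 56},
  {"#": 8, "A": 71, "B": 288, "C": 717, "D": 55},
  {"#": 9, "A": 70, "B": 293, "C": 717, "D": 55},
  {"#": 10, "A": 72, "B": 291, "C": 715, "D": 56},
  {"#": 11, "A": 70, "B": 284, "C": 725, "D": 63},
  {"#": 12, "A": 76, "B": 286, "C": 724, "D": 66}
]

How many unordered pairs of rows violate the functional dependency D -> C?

0

D=59: all 2 rows agree on C — 0 pairs.
D=63: all 2 rows agree on C — 0 pairs.
D=66: all 2 rows agree on C — 0 pairs.
D=55: all 3 rows agree on C — 0 pairs.
D=56: all 2 rows agree on C — 0 pairs.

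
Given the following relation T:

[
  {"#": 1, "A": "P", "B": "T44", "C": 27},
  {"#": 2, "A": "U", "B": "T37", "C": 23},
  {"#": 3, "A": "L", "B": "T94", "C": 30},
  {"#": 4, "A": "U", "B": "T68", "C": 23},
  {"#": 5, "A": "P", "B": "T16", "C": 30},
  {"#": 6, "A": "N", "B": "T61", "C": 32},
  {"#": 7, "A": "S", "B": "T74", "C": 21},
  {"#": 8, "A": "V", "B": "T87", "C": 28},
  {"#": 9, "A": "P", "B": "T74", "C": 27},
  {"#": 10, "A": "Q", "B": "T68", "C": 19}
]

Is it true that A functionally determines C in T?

A=P: rows 1, 5, 9 → C takes values {27, 30} — violation
A=U: rows 2, 4 → C = 23, 23 ✓
A=L: row 3 → C = 30 ✓
A=N: row 6 → C = 32 ✓
A=S: row 7 → C = 21 ✓
A=V: row 8 → C = 28 ✓
A=Q: row 10 → C = 19 ✓
Two rows agree on A but differ on C, so A → C does not hold.

No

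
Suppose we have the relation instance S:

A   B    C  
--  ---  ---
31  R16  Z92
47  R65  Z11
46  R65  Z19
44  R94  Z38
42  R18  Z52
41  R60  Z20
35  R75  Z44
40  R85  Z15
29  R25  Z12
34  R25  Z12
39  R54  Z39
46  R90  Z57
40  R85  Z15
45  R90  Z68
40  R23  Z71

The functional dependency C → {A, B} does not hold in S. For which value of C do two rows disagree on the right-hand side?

Z12

C=Z92: 1 row → {A,B} = (31, R16) ✓
C=Z11: 1 row → {A,B} = (47, R65) ✓
C=Z19: 1 row → {A,B} = (46, R65) ✓
C=Z38: 1 row → {A,B} = (44, R94) ✓
C=Z52: 1 row → {A,B} = (42, R18) ✓
C=Z20: 1 row → {A,B} = (41, R60) ✓
C=Z44: 1 row → {A,B} = (35, R75) ✓
C=Z15: 2 rows → {A,B} = (40, R85), (40, R85) ✓
C=Z12: 2 rows → {A,B} takes values {(29, R25), (34, R25)} — violation
C=Z39: 1 row → {A,B} = (39, R54) ✓
C=Z57: 1 row → {A,B} = (46, R90) ✓
C=Z68: 1 row → {A,B} = (45, R90) ✓
C=Z71: 1 row → {A,B} = (40, R23) ✓
The only C value with inconsistent RHS is C=Z12.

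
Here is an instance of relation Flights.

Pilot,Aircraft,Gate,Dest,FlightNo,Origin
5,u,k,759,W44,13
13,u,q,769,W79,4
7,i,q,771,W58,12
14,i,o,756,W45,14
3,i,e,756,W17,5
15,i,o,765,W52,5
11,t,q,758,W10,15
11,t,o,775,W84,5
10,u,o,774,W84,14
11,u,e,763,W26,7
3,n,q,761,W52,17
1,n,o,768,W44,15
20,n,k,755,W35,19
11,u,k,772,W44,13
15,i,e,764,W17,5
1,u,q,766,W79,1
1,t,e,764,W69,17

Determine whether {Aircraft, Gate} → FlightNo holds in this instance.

(Aircraft=u, Gate=k): 2 rows → FlightNo = W44, W44 ✓
(Aircraft=u, Gate=q): 2 rows → FlightNo = W79, W79 ✓
(Aircraft=i, Gate=q): 1 row → FlightNo = W58 ✓
(Aircraft=i, Gate=o): 2 rows → FlightNo takes values {W45, W52} — violation
(Aircraft=i, Gate=e): 2 rows → FlightNo = W17, W17 ✓
(Aircraft=t, Gate=q): 1 row → FlightNo = W10 ✓
(Aircraft=t, Gate=o): 1 row → FlightNo = W84 ✓
(Aircraft=u, Gate=o): 1 row → FlightNo = W84 ✓
(Aircraft=u, Gate=e): 1 row → FlightNo = W26 ✓
(Aircraft=n, Gate=q): 1 row → FlightNo = W52 ✓
(Aircraft=n, Gate=o): 1 row → FlightNo = W44 ✓
(Aircraft=n, Gate=k): 1 row → FlightNo = W35 ✓
(Aircraft=t, Gate=e): 1 row → FlightNo = W69 ✓
Two rows agree on {Aircraft, Gate} but differ on FlightNo, so {Aircraft, Gate} → FlightNo does not hold.

No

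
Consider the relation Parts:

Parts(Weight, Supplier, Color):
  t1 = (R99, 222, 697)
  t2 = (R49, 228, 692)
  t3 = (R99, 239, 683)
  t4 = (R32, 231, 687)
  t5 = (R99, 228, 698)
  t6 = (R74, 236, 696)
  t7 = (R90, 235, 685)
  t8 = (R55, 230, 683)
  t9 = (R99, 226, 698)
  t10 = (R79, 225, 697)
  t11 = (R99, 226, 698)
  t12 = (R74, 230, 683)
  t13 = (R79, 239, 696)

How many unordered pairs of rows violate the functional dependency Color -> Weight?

5

Color=697: violating pairs (1,10) — 1 pair.
Color=683: violating pairs (3,8), (3,12), (8,12) — 3 pairs.
Color=698: all 3 rows agree on Weight — 0 pairs.
Color=696: violating pairs (6,13) — 1 pair.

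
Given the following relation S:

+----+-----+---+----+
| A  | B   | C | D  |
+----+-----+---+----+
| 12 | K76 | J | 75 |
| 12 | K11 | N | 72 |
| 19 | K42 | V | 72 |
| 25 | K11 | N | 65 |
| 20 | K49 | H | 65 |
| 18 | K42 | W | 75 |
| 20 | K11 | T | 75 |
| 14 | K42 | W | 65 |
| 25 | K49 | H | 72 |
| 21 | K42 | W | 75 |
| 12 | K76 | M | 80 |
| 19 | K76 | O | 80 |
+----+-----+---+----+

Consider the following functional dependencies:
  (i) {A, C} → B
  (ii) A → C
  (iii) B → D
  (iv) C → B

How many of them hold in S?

2

(i) {A, C} → B: every LHS value maps to a single RHS value — holds.
(ii) A → C: A=12: 3 rows → C takes values {J, N, M} — violation; A=19: 2 rows → C takes values {V, O} — violation; A=25: 2 rows → C takes values {N, H} — violation; A=20: 2 rows → C takes values {H, T} — violation — fails.
(iii) B → D: B=K76: 3 rows → D takes values {75, 80} — violation; B=K11: 3 rows → D takes values {72, 65, 75} — violation; B=K42: 4 rows → D takes values {72, 75, 65} — violation; B=K49: 2 rows → D takes values {65, 72} — violation — fails.
(iv) C → B: every LHS value maps to a single RHS value — holds.
2 of the 4 dependencies hold.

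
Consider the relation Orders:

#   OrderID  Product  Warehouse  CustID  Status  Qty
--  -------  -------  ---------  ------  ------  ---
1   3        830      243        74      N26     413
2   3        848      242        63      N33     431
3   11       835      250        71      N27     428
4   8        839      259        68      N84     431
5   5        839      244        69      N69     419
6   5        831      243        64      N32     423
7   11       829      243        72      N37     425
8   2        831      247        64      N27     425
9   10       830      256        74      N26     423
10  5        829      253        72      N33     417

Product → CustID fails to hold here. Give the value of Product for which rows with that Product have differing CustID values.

839

Product=830: rows 1, 9 → CustID = 74, 74 ✓
Product=848: row 2 → CustID = 63 ✓
Product=835: row 3 → CustID = 71 ✓
Product=839: rows 4, 5 → CustID takes values {68, 69} — violation
Product=831: rows 6, 8 → CustID = 64, 64 ✓
Product=829: rows 7, 10 → CustID = 72, 72 ✓
The only Product value with inconsistent CustID is Product=839.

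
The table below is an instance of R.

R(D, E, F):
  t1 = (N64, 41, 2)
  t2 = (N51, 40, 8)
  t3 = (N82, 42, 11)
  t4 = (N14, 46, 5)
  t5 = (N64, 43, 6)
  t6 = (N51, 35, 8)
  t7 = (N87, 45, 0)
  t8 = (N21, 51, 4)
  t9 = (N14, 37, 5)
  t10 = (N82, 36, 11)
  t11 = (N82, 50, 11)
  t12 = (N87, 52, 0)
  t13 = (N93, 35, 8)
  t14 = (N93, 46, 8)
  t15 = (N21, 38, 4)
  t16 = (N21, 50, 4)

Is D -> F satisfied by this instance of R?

D=N64: rows 1, 5 → F takes values {2, 6} — violation
D=N51: rows 2, 6 → F = 8, 8 ✓
D=N82: rows 3, 10, 11 → F = 11, 11, 11 ✓
D=N14: rows 4, 9 → F = 5, 5 ✓
D=N87: rows 7, 12 → F = 0, 0 ✓
D=N21: rows 8, 15, 16 → F = 4, 4, 4 ✓
D=N93: rows 13, 14 → F = 8, 8 ✓
Two rows agree on D but differ on F, so D -> F does not hold.

No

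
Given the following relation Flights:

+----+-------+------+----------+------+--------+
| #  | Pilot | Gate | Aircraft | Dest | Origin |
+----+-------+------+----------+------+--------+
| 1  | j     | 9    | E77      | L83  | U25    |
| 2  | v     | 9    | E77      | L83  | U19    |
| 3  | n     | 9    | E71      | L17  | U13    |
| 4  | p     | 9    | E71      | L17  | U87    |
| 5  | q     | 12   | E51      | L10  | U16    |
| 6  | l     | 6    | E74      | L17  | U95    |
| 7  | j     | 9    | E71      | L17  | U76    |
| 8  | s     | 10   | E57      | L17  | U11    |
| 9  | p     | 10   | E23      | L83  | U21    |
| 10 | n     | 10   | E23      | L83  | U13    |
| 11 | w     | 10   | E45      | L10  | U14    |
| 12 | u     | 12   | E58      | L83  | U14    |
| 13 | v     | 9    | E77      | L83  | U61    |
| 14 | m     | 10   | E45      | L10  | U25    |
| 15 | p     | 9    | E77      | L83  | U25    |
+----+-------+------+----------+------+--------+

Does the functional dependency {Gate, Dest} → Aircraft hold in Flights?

Yes

(Gate=9, Dest=L83): rows 1, 2, 13, 15 → Aircraft = E77, E77, E77, E77 ✓
(Gate=9, Dest=L17): rows 3, 4, 7 → Aircraft = E71, E71, E71 ✓
(Gate=12, Dest=L10): row 5 → Aircraft = E51 ✓
(Gate=6, Dest=L17): row 6 → Aircraft = E74 ✓
(Gate=10, Dest=L17): row 8 → Aircraft = E57 ✓
(Gate=10, Dest=L83): rows 9, 10 → Aircraft = E23, E23 ✓
(Gate=10, Dest=L10): rows 11, 14 → Aircraft = E45, E45 ✓
(Gate=12, Dest=L83): row 12 → Aircraft = E58 ✓
Every {Gate, Dest} value is associated with a single Aircraft value, so {Gate, Dest} → Aircraft holds.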